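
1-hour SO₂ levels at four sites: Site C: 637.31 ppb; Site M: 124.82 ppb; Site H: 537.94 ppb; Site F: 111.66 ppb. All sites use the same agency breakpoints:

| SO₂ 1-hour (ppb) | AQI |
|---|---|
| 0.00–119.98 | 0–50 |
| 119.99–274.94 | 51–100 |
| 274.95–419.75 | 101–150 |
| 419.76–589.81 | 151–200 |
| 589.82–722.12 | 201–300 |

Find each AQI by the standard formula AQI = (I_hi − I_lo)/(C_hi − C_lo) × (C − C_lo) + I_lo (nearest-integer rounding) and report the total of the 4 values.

522

Site C: 637.31 lies in 589.82–722.12, so I_lo=201, I_hi=300, C_lo=589.82, C_hi=722.12.
(300−201)/(722.12−589.82) × (637.31−589.82) + 201 = 99/132.30 × 47.49 + 201 ≈ 236.54 → 237.
Site M: row 119.99–274.94 (AQI 51–100). (100−51)·(124.82−119.99)/(274.94−119.99) + 51 = 49·4.83/154.95 + 51 ≈ 52.53 → 53.
Site H 537.94: bracket 419.76–589.81 → index 151–200; slope 49/170.05, offset 118.18.
AQI = 151 + 49/170.05·118.18 ≈ 185.05 ⇒ 185.
Site F: row 0.00–119.98 (AQI 0–50). (50−0)·(111.66−0.00)/(119.98−0.00) + 0 = 50·111.66/119.98 + 0 ≈ 46.53 → 47.
AQIs: Site C=237, Site M=53, Site H=185, Site F=47. Sum = 237 + 53 + 185 + 47 = 522.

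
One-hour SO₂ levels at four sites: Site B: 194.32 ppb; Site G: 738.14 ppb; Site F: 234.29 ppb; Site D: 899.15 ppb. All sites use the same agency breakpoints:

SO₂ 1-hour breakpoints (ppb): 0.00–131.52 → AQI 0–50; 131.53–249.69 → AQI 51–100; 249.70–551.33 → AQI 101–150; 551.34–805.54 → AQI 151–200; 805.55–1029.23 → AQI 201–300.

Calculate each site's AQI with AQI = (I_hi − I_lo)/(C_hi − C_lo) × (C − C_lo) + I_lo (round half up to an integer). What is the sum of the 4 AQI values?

600

Site B: 194.32 ∈ [131.53, 249.69] ↔ index [51, 100].
51 + (194.32−131.53)·(100−51)/(249.69−131.53) = 51 + 62.79·49/118.16 ≈ 77.04, so AQI = 77.
Site G: 738.14 ∈ [551.34, 805.54] ↔ index [151, 200].
151 + (738.14−551.34)·(200−151)/(805.54−551.34) = 151 + 186.80·49/254.20 ≈ 187.01, so AQI = 187.
Site F: 234.29 ∈ [131.53, 249.69] ↔ index [51, 100].
51 + (234.29−131.53)·(100−51)/(249.69−131.53) = 51 + 102.76·49/118.16 ≈ 93.61, so AQI = 94.
Site D: 899.15 lies in 805.55–1029.23, so I_lo=201, I_hi=300, C_lo=805.55, C_hi=1029.23.
(300−201)/(1029.23−805.55) × (899.15−805.55) + 201 = 99/223.68 × 93.60 + 201 ≈ 242.43 → 242.
AQIs: Site B=77, Site G=187, Site F=94, Site D=242. Sum = 77 + 187 + 94 + 242 = 600.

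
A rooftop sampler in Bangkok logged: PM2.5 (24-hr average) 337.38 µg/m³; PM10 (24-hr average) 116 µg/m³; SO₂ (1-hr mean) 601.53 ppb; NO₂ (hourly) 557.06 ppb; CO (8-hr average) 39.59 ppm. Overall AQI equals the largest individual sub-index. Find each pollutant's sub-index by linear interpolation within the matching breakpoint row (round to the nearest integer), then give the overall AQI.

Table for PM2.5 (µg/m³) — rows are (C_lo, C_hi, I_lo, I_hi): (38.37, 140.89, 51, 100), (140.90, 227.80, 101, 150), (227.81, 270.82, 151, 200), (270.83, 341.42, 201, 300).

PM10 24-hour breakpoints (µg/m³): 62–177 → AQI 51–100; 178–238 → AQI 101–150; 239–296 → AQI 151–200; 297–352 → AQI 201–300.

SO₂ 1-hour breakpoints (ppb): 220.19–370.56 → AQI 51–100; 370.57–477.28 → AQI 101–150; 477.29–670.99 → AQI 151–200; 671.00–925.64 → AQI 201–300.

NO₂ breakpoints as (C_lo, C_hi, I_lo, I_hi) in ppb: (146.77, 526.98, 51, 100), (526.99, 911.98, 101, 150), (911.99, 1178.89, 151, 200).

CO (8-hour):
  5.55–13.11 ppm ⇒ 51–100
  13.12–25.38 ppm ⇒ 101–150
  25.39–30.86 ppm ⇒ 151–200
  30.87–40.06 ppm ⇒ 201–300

PM2.5: 337.38 ∈ [270.83, 341.42] ↔ index [201, 300].
201 + (337.38−270.83)·(300−201)/(341.42−270.83) = 201 + 66.55·99/70.59 ≈ 294.33, so AQI = 294.
PM10: row 62–177 (AQI 51–100). (100−51)·(116−62)/(177−62) + 51 = 49·54/115 + 51 ≈ 74.01 → 74.
SO₂: 601.53 ∈ [477.29, 670.99] ↔ index [151, 200].
151 + (601.53−477.29)·(200−151)/(670.99−477.29) = 151 + 124.24·49/193.70 ≈ 182.43, so AQI = 182.
NO₂ 557.06: bracket 526.99–911.98 → index 101–150; slope 49/384.99, offset 30.07.
AQI = 101 + 49/384.99·30.07 ≈ 104.83 ⇒ 105.
CO 39.59: bracket 30.87–40.06 → index 201–300; slope 99/9.19, offset 8.72.
AQI = 201 + 99/9.19·8.72 ≈ 294.94 ⇒ 295.
Sub-indices: PM2.5→294, PM10→74, SO₂→182, NO₂→105, CO→295. Overall AQI = max = 295; dominant pollutant is CO.
AQI 295: Very Unhealthy.

295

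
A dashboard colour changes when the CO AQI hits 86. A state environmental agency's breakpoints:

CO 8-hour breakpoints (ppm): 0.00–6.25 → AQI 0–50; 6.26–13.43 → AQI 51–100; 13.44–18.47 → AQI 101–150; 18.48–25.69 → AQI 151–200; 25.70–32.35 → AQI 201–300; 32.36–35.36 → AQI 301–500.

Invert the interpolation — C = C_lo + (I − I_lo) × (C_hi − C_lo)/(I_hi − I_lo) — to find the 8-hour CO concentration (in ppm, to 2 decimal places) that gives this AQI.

AQI 86 lies in the 51–100 band, which corresponds to 6.26–13.43 ppm.
C = 6.26 + (86−51)×(13.43−6.26)/(100−51) = 6.26 + 35×7.17/49 ≈ 11.3814 ppm → 11.38 ppm to 2 dp.

11.38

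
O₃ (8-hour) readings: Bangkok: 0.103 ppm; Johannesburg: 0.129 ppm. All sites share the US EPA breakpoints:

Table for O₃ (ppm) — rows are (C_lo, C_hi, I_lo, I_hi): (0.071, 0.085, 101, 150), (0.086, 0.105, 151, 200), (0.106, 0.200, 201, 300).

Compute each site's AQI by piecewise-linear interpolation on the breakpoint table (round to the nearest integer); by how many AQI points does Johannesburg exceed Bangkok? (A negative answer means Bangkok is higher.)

Bangkok: 0.103 ∈ [0.086, 0.105] ↔ index [151, 200].
151 + (0.103−0.086)·(200−151)/(0.105−0.086) = 151 + 0.017·49/0.019 ≈ 194.84, so AQI = 195.
Johannesburg: 0.129 lies in 0.106–0.200, so I_lo=201, I_hi=300, C_lo=0.106, C_hi=0.200.
(300−201)/(0.200−0.106) × (0.129−0.106) + 201 = 99/0.094 × 0.023 + 201 ≈ 225.22 → 225.
AQIs: Bangkok=195, Johannesburg=225. Johannesburg (225) − Bangkok (195) = 30.

30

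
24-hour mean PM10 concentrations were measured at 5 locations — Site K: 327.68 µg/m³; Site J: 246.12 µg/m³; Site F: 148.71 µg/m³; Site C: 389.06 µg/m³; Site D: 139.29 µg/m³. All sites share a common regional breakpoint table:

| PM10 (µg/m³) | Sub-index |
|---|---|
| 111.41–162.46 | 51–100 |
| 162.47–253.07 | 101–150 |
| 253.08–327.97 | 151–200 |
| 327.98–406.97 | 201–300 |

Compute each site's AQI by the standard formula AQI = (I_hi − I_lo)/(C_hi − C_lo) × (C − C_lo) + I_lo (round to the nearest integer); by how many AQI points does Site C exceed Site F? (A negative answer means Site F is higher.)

191

Site K: 327.68 lies in 253.08–327.97, so I_lo=151, I_hi=200, C_lo=253.08, C_hi=327.97.
(200−151)/(327.97−253.08) × (327.68−253.08) + 151 = 49/74.89 × 74.60 + 151 ≈ 199.81 → 200.
Site J: 246.12 lies in 162.47–253.07, so I_lo=101, I_hi=150, C_lo=162.47, C_hi=253.07.
(150−101)/(253.07−162.47) × (246.12−162.47) + 101 = 49/90.60 × 83.65 + 101 ≈ 146.24 → 146.
Site F 148.71: bracket 111.41–162.46 → index 51–100; slope 49/51.05, offset 37.30.
AQI = 51 + 49/51.05·37.30 ≈ 86.80 ⇒ 87.
Site C: 389.06 lies in 327.98–406.97, so I_lo=201, I_hi=300, C_lo=327.98, C_hi=406.97.
(300−201)/(406.97−327.98) × (389.06−327.98) + 201 = 99/78.99 × 61.08 + 201 ≈ 277.55 → 278.
Site D 139.29: bracket 111.41–162.46 → index 51–100; slope 49/51.05, offset 27.88.
AQI = 51 + 49/51.05·27.88 ≈ 77.76 ⇒ 78.
AQIs: Site K=200, Site J=146, Site F=87, Site C=278, Site D=78. Site C (278) − Site F (87) = 191.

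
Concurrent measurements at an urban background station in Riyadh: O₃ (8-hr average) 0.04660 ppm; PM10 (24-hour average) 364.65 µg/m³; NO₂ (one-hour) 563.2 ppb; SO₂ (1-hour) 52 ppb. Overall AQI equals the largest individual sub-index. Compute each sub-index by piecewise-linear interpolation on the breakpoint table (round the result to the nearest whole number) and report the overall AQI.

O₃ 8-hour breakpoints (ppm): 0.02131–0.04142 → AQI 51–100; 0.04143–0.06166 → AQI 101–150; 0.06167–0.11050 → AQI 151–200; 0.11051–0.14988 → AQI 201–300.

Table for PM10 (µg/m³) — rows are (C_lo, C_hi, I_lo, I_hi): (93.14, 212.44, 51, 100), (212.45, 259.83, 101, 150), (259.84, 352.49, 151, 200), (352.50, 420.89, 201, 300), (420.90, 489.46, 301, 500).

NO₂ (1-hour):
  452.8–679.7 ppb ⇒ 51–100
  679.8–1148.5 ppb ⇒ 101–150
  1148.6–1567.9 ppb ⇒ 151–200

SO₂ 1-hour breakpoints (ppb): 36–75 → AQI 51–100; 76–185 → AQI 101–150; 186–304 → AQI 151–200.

O₃ 0.04660: bracket 0.04143–0.06166 → index 101–150; slope 49/0.02023, offset 0.00517.
AQI = 101 + 49/0.02023·0.00517 ≈ 113.52 ⇒ 114.
PM10: 364.65 lies in 352.50–420.89, so I_lo=201, I_hi=300, C_lo=352.50, C_hi=420.89.
(300−201)/(420.89−352.50) × (364.65−352.50) + 201 = 99/68.39 × 12.15 + 201 ≈ 218.59 → 219.
NO₂: row 452.8–679.7 (AQI 51–100). (100−51)·(563.2−452.8)/(679.7−452.8) + 51 = 49·110.4/226.9 + 51 ≈ 74.84 → 75.
SO₂: 52 ∈ [36, 75] ↔ index [51, 100].
51 + (52−36)·(100−51)/(75−36) = 51 + 16·49/39 ≈ 71.10, so AQI = 71.
Sub-indices: O₃→114, PM10→219, NO₂→75, SO₂→71. Overall AQI = max = 219; dominant pollutant is PM10.

219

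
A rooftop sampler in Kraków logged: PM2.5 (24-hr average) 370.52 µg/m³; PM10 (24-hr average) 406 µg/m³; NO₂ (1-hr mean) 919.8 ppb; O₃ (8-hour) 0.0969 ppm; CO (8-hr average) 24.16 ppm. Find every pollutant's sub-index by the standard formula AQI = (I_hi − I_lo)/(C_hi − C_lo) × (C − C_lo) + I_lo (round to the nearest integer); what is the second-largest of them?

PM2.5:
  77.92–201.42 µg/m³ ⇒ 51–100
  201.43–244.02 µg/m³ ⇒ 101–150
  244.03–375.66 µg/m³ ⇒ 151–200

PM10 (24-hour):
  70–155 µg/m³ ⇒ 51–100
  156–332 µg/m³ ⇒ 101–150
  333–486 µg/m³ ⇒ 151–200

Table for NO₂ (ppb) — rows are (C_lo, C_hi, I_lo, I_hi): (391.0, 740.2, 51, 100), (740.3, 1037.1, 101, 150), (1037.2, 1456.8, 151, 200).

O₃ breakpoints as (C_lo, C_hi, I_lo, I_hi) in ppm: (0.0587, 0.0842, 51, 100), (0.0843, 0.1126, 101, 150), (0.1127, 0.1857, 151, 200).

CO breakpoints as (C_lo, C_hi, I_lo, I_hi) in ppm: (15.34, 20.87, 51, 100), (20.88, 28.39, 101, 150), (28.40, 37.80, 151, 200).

PM2.5: 370.52 lies in 244.03–375.66, so I_lo=151, I_hi=200, C_lo=244.03, C_hi=375.66.
(200−151)/(375.66−244.03) × (370.52−244.03) + 151 = 49/131.63 × 126.49 + 151 ≈ 198.09 → 198.
PM10: 406 ∈ [333, 486] ↔ index [151, 200].
151 + (406−333)·(200−151)/(486−333) = 151 + 73·49/153 ≈ 174.38, so AQI = 174.
NO₂: row 740.3–1037.1 (AQI 101–150). (150−101)·(919.8−740.3)/(1037.1−740.3) + 101 = 49·179.5/296.8 + 101 ≈ 130.63 → 131.
O₃: 0.0969 lies in 0.0843–0.1126, so I_lo=101, I_hi=150, C_lo=0.0843, C_hi=0.1126.
(150−101)/(0.1126−0.0843) × (0.0969−0.0843) + 101 = 49/0.0283 × 0.0126 + 101 ≈ 122.82 → 123.
CO: 24.16 lies in 20.88–28.39, so I_lo=101, I_hi=150, C_lo=20.88, C_hi=28.39.
(150−101)/(28.39−20.88) × (24.16−20.88) + 101 = 49/7.51 × 3.28 + 101 ≈ 122.40 → 122.
Sub-indices: PM2.5→198, PM10→174, NO₂→131, O₃→123, CO→122. Ranked high→low: 198, 174, 131, 123, 122. Second-highest sub-index = 174.

174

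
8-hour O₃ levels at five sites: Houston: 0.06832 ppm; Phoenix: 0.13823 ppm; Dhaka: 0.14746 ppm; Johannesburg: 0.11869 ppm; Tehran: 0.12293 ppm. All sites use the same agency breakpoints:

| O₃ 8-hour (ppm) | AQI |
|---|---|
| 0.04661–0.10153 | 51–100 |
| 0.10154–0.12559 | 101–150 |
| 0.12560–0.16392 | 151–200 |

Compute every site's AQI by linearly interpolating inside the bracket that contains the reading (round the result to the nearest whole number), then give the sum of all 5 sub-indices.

Houston 0.06832: bracket 0.04661–0.10153 → index 51–100; slope 49/0.05492, offset 0.02171.
AQI = 51 + 49/0.05492·0.02171 ≈ 70.37 ⇒ 70.
Phoenix: row 0.12560–0.16392 (AQI 151–200). (200−151)·(0.13823−0.12560)/(0.16392−0.12560) + 151 = 49·0.01263/0.03832 + 151 ≈ 167.15 → 167.
Dhaka: row 0.12560–0.16392 (AQI 151–200). (200−151)·(0.14746−0.12560)/(0.16392−0.12560) + 151 = 49·0.02186/0.03832 + 151 ≈ 178.95 → 179.
Johannesburg: 0.11869 lies in 0.10154–0.12559, so I_lo=101, I_hi=150, C_lo=0.10154, C_hi=0.12559.
(150−101)/(0.12559−0.10154) × (0.11869−0.10154) + 101 = 49/0.02405 × 0.01715 + 101 ≈ 135.94 → 136.
Tehran: 0.12293 ∈ [0.10154, 0.12559] ↔ index [101, 150].
101 + (0.12293−0.10154)·(150−101)/(0.12559−0.10154) = 101 + 0.02139·49/0.02405 ≈ 144.58, so AQI = 145.
AQIs: Houston=70, Phoenix=167, Dhaka=179, Johannesburg=136, Tehran=145. Sum = 70 + 167 + 179 + 136 + 145 = 697.

697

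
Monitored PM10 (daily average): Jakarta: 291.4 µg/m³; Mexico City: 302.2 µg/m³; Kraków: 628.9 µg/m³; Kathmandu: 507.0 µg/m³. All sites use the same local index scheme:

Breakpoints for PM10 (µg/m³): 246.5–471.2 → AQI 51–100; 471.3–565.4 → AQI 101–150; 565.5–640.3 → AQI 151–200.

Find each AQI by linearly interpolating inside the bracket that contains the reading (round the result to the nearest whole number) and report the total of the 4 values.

437

Jakarta: row 246.5–471.2 (AQI 51–100). (100−51)·(291.4−246.5)/(471.2−246.5) + 51 = 49·44.9/224.7 + 51 ≈ 60.79 → 61.
Mexico City 302.2: bracket 246.5–471.2 → index 51–100; slope 49/224.7, offset 55.7.
AQI = 51 + 49/224.7·55.7 ≈ 63.15 ⇒ 63.
Kraków: 628.9 lies in 565.5–640.3, so I_lo=151, I_hi=200, C_lo=565.5, C_hi=640.3.
(200−151)/(640.3−565.5) × (628.9−565.5) + 151 = 49/74.8 × 63.4 + 151 ≈ 192.53 → 193.
Kathmandu 507.0: bracket 471.3–565.4 → index 101–150; slope 49/94.1, offset 35.7.
AQI = 101 + 49/94.1·35.7 ≈ 119.59 ⇒ 120.
AQIs: Jakarta=61, Mexico City=63, Kraków=193, Kathmandu=120. Sum = 61 + 63 + 193 + 120 = 437.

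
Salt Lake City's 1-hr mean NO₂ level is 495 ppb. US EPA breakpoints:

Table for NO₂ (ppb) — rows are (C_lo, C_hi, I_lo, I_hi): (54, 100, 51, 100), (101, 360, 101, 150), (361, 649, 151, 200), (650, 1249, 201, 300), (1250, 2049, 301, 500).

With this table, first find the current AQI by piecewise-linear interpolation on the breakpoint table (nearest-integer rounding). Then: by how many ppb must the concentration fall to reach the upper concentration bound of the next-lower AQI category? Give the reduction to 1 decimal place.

135.0

NO₂ 495: bracket 361–649 → index 151–200; slope 49/288, offset 134.
AQI = 151 + 49/288·134 ≈ 173.80 ⇒ 174.
Current AQI 174 is in the Unhealthy range (151–200). The next-lower category tops out at AQI 150, whose upper concentration bound is 360 ppb.
Reduction needed = 495 − 360 = 135.0 ppb.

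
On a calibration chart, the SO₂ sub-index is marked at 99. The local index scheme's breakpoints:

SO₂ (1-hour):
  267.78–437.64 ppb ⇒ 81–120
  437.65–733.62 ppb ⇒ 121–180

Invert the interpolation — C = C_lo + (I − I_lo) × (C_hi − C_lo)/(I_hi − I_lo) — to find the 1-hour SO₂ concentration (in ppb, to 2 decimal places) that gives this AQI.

AQI 99 lies in the 81–120 band, which corresponds to 267.78–437.64 ppb.
C = 267.78 + (99−81)×(437.64−267.78)/(120−81) = 267.78 + 18×169.86/39 ≈ 346.1769 ppb → 346.18 ppb to 2 dp.

346.18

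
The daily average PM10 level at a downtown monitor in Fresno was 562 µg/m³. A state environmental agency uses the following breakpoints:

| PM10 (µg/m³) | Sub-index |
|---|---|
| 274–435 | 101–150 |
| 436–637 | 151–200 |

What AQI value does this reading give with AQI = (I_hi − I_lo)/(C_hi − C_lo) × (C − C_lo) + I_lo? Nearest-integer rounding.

PM10 562: bracket 436–637 → index 151–200; slope 49/201, offset 126.
AQI = 151 + 49/201·126 ≈ 181.72 ⇒ 182.
AQI 182 falls in the Unhealthy category.

182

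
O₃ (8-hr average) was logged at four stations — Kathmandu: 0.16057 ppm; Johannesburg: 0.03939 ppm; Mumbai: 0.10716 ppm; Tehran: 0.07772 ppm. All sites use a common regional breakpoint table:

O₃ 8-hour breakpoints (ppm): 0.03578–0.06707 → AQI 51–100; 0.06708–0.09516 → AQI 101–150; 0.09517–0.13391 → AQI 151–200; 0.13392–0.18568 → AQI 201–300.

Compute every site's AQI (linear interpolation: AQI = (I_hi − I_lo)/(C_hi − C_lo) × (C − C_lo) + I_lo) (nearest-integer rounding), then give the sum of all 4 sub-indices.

Kathmandu: 0.16057 lies in 0.13392–0.18568, so I_lo=201, I_hi=300, C_lo=0.13392, C_hi=0.18568.
(300−201)/(0.18568−0.13392) × (0.16057−0.13392) + 201 = 99/0.05176 × 0.02665 + 201 ≈ 251.97 → 252.
Johannesburg: 0.03939 ∈ [0.03578, 0.06707] ↔ index [51, 100].
51 + (0.03939−0.03578)·(100−51)/(0.06707−0.03578) = 51 + 0.00361·49/0.03129 ≈ 56.65, so AQI = 57.
Mumbai: 0.10716 ∈ [0.09517, 0.13391] ↔ index [151, 200].
151 + (0.10716−0.09517)·(200−151)/(0.13391−0.09517) = 151 + 0.01199·49/0.03874 ≈ 166.17, so AQI = 166.
Tehran: 0.07772 lies in 0.06708–0.09516, so I_lo=101, I_hi=150, C_lo=0.06708, C_hi=0.09516.
(150−101)/(0.09516−0.06708) × (0.07772−0.06708) + 101 = 49/0.02808 × 0.01064 + 101 ≈ 119.57 → 120.
AQIs: Kathmandu=252, Johannesburg=57, Mumbai=166, Tehran=120. Sum = 252 + 57 + 166 + 120 = 595.

595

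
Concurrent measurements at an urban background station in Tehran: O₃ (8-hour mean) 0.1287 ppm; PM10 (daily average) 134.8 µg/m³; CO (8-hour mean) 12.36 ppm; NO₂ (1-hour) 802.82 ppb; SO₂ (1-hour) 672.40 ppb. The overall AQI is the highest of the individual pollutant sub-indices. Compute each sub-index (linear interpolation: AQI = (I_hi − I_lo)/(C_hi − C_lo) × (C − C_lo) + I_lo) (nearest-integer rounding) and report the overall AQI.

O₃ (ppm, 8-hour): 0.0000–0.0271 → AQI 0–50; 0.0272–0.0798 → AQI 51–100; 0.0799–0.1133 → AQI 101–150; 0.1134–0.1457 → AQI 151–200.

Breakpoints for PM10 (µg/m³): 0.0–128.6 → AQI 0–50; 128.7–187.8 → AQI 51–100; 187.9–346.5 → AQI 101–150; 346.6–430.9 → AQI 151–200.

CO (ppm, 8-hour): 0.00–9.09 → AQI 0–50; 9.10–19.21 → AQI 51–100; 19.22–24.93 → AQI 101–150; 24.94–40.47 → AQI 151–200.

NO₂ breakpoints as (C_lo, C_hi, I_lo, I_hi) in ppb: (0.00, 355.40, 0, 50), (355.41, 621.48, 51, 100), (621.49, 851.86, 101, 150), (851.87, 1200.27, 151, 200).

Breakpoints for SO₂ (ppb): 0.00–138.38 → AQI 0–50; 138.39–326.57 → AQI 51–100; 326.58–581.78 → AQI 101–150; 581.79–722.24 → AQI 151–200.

O₃ 0.1287: bracket 0.1134–0.1457 → index 151–200; slope 49/0.0323, offset 0.0153.
AQI = 151 + 49/0.0323·0.0153 ≈ 174.21 ⇒ 174.
PM10 134.8: bracket 128.7–187.8 → index 51–100; slope 49/59.1, offset 6.1.
AQI = 51 + 49/59.1·6.1 ≈ 56.06 ⇒ 56.
CO: 12.36 ∈ [9.10, 19.21] ↔ index [51, 100].
51 + (12.36−9.10)·(100−51)/(19.21−9.10) = 51 + 3.26·49/10.11 ≈ 66.80, so AQI = 67.
NO₂ 802.82: bracket 621.49–851.86 → index 101–150; slope 49/230.37, offset 181.33.
AQI = 101 + 49/230.37·181.33 ≈ 139.57 ⇒ 140.
SO₂ 672.40: bracket 581.79–722.24 → index 151–200; slope 49/140.45, offset 90.61.
AQI = 151 + 49/140.45·90.61 ≈ 182.61 ⇒ 183.
Sub-indices: O₃→174, PM10→56, CO→67, NO₂→140, SO₂→183. Overall AQI = max = 183; dominant pollutant is SO₂.

183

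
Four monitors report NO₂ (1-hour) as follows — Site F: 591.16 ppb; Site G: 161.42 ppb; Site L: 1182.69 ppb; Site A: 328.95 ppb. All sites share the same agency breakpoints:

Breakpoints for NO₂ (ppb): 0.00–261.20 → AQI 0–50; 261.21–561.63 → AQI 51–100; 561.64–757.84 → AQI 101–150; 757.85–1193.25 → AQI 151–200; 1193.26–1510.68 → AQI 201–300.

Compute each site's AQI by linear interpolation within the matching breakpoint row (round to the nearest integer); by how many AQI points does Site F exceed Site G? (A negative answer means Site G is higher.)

Site F: 591.16 lies in 561.64–757.84, so I_lo=101, I_hi=150, C_lo=561.64, C_hi=757.84.
(150−101)/(757.84−561.64) × (591.16−561.64) + 101 = 49/196.20 × 29.52 + 101 ≈ 108.37 → 108.
Site G: 161.42 ∈ [0.00, 261.20] ↔ index [0, 50].
0 + (161.42−0.00)·(50−0)/(261.20−0.00) = 0 + 161.42·50/261.20 ≈ 30.90, so AQI = 31.
Site L 1182.69: bracket 757.85–1193.25 → index 151–200; slope 49/435.40, offset 424.84.
AQI = 151 + 49/435.40·424.84 ≈ 198.81 ⇒ 199.
Site A: 328.95 lies in 261.21–561.63, so I_lo=51, I_hi=100, C_lo=261.21, C_hi=561.63.
(100−51)/(561.63−261.21) × (328.95−261.21) + 51 = 49/300.42 × 67.74 + 51 ≈ 62.05 → 62.
AQIs: Site F=108, Site G=31, Site L=199, Site A=62. Site F (108) − Site G (31) = 77.

77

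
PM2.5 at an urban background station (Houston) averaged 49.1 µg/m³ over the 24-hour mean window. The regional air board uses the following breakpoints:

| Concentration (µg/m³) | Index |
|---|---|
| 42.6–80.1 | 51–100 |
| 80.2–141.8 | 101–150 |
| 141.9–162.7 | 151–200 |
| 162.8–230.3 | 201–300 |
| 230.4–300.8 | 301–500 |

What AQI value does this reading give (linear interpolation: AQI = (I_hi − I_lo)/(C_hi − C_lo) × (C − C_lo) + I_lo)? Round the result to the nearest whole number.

59

PM2.5 49.1: bracket 42.6–80.1 → index 51–100; slope 49/37.5, offset 6.5.
AQI = 51 + 49/37.5·6.5 ≈ 59.49 ⇒ 59.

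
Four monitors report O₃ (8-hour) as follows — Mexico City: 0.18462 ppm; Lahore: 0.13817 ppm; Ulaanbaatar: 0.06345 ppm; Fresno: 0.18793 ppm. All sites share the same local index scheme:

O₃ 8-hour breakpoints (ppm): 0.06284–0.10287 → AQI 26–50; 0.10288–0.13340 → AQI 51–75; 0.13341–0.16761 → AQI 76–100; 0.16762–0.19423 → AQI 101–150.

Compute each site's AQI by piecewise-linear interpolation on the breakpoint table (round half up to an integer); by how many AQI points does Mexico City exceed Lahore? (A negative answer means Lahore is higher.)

Mexico City: 0.18462 lies in 0.16762–0.19423, so I_lo=101, I_hi=150, C_lo=0.16762, C_hi=0.19423.
(150−101)/(0.19423−0.16762) × (0.18462−0.16762) + 101 = 49/0.02661 × 0.01700 + 101 ≈ 132.30 → 132.
Lahore: 0.13817 ∈ [0.13341, 0.16761] ↔ index [76, 100].
76 + (0.13817−0.13341)·(100−76)/(0.16761−0.13341) = 76 + 0.00476·24/0.03420 ≈ 79.34, so AQI = 79.
Ulaanbaatar: 0.06345 ∈ [0.06284, 0.10287] ↔ index [26, 50].
26 + (0.06345−0.06284)·(50−26)/(0.10287−0.06284) = 26 + 0.00061·24/0.04003 ≈ 26.37, so AQI = 26.
Fresno: row 0.16762–0.19423 (AQI 101–150). (150−101)·(0.18793−0.16762)/(0.19423−0.16762) + 101 = 49·0.02031/0.02661 + 101 ≈ 138.40 → 138.
AQIs: Mexico City=132, Lahore=79, Ulaanbaatar=26, Fresno=138. Mexico City (132) − Lahore (79) = 53.

53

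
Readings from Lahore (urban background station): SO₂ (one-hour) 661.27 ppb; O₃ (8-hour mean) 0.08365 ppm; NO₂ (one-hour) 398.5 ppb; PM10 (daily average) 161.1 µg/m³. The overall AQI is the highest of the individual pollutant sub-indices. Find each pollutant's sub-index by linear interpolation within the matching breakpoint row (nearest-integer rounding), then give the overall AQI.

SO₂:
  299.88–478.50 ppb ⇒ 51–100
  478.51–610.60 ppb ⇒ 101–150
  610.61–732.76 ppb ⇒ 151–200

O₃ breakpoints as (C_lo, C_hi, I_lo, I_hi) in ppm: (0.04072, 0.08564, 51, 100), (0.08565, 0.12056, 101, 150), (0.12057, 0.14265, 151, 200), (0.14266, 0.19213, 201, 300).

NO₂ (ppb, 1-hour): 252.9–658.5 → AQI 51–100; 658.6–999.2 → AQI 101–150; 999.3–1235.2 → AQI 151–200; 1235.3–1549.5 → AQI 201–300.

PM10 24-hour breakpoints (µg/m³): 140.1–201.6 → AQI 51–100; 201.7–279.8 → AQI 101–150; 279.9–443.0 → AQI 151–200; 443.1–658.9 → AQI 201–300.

171

SO₂: 661.27 lies in 610.61–732.76, so I_lo=151, I_hi=200, C_lo=610.61, C_hi=732.76.
(200−151)/(732.76−610.61) × (661.27−610.61) + 151 = 49/122.15 × 50.66 + 151 ≈ 171.32 → 171.
O₃: row 0.04072–0.08564 (AQI 51–100). (100−51)·(0.08365−0.04072)/(0.08564−0.04072) + 51 = 49·0.04293/0.04492 + 51 ≈ 97.83 → 98.
NO₂ 398.5: bracket 252.9–658.5 → index 51–100; slope 49/405.6, offset 145.6.
AQI = 51 + 49/405.6·145.6 ≈ 68.59 ⇒ 69.
PM10 161.1: bracket 140.1–201.6 → index 51–100; slope 49/61.5, offset 21.0.
AQI = 51 + 49/61.5·21.0 ≈ 67.73 ⇒ 68.
Sub-indices: SO₂→171, O₃→98, NO₂→69, PM10→68. Overall AQI = max = 171; dominant pollutant is SO₂.
AQI 171: Unhealthy.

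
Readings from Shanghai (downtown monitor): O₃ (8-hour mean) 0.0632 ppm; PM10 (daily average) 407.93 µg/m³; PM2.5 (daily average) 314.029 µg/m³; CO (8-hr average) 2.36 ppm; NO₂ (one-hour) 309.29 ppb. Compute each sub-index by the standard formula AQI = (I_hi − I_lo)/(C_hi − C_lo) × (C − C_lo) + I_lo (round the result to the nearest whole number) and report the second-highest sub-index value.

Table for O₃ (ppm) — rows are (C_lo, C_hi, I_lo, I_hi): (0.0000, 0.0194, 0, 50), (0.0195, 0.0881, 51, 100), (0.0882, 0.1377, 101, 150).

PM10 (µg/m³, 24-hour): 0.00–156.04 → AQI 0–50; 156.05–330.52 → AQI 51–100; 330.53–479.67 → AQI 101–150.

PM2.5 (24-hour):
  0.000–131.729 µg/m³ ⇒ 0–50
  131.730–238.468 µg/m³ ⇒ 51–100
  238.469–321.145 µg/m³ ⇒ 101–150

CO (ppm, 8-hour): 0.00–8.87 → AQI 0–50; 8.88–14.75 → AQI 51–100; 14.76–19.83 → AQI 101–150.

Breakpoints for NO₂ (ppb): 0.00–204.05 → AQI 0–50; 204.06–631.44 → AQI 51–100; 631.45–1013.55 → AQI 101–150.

126

O₃: 0.0632 lies in 0.0195–0.0881, so I_lo=51, I_hi=100, C_lo=0.0195, C_hi=0.0881.
(100−51)/(0.0881−0.0195) × (0.0632−0.0195) + 51 = 49/0.0686 × 0.0437 + 51 ≈ 82.21 → 82.
PM10: row 330.53–479.67 (AQI 101–150). (150−101)·(407.93−330.53)/(479.67−330.53) + 101 = 49·77.40/149.14 + 101 ≈ 126.43 → 126.
PM2.5: 314.029 ∈ [238.469, 321.145] ↔ index [101, 150].
101 + (314.029−238.469)·(150−101)/(321.145−238.469) = 101 + 75.560·49/82.676 ≈ 145.78, so AQI = 146.
CO: 2.36 ∈ [0.00, 8.87] ↔ index [0, 50].
0 + (2.36−0.00)·(50−0)/(8.87−0.00) = 0 + 2.36·50/8.87 ≈ 13.30, so AQI = 13.
NO₂: 309.29 ∈ [204.06, 631.44] ↔ index [51, 100].
51 + (309.29−204.06)·(100−51)/(631.44−204.06) = 51 + 105.23·49/427.38 ≈ 63.06, so AQI = 63.
Sub-indices: O₃→82, PM10→126, PM2.5→146, CO→13, NO₂→63. Ranked high→low: 146, 126, 82, 63, 13. Second-highest sub-index = 126.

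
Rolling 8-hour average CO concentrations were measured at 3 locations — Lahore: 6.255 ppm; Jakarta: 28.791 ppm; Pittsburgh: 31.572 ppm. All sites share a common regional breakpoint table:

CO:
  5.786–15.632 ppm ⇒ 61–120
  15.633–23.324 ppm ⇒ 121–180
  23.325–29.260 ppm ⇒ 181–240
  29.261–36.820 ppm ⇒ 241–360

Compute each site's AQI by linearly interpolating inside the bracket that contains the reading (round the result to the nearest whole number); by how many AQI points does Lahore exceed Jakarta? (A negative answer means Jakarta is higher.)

Lahore: 6.255 ∈ [5.786, 15.632] ↔ index [61, 120].
61 + (6.255−5.786)·(120−61)/(15.632−5.786) = 61 + 0.469·59/9.846 ≈ 63.81, so AQI = 64.
Jakarta: row 23.325–29.260 (AQI 181–240). (240−181)·(28.791−23.325)/(29.260−23.325) + 181 = 59·5.466/5.935 + 181 ≈ 235.34 → 235.
Pittsburgh: 31.572 ∈ [29.261, 36.820] ↔ index [241, 360].
241 + (31.572−29.261)·(360−241)/(36.820−29.261) = 241 + 2.311·119/7.559 ≈ 277.38, so AQI = 277.
AQIs: Lahore=64, Jakarta=235, Pittsburgh=277. Lahore (64) − Jakarta (235) = -171.

-171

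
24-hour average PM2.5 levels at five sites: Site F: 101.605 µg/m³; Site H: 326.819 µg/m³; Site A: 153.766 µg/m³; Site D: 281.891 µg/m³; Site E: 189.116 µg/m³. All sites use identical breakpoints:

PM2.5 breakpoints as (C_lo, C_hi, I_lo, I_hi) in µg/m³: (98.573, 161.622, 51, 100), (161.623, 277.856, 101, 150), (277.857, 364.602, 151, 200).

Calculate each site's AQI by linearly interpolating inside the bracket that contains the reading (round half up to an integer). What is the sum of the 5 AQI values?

592

Site F: 101.605 lies in 98.573–161.622, so I_lo=51, I_hi=100, C_lo=98.573, C_hi=161.622.
(100−51)/(161.622−98.573) × (101.605−98.573) + 51 = 49/63.049 × 3.032 + 51 ≈ 53.36 → 53.
Site H: row 277.857–364.602 (AQI 151–200). (200−151)·(326.819−277.857)/(364.602−277.857) + 151 = 49·48.962/86.745 + 151 ≈ 178.66 → 179.
Site A: 153.766 ∈ [98.573, 161.622] ↔ index [51, 100].
51 + (153.766−98.573)·(100−51)/(161.622−98.573) = 51 + 55.193·49/63.049 ≈ 93.89, so AQI = 94.
Site D: row 277.857–364.602 (AQI 151–200). (200−151)·(281.891−277.857)/(364.602−277.857) + 151 = 49·4.034/86.745 + 151 ≈ 153.28 → 153.
Site E: row 161.623–277.856 (AQI 101–150). (150−101)·(189.116−161.623)/(277.856−161.623) + 101 = 49·27.493/116.233 + 101 ≈ 112.59 → 113.
AQIs: Site F=53, Site H=179, Site A=94, Site D=153, Site E=113. Sum = 53 + 179 + 94 + 153 + 113 = 592.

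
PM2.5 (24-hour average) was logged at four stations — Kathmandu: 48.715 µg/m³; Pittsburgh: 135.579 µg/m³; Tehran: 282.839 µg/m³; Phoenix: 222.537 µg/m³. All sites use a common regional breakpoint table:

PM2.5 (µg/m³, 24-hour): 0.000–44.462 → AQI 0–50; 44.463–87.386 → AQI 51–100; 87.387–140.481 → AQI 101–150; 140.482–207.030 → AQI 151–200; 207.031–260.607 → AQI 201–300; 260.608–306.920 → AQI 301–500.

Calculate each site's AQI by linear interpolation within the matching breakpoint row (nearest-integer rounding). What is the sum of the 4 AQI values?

Kathmandu: row 44.463–87.386 (AQI 51–100). (100−51)·(48.715−44.463)/(87.386−44.463) + 51 = 49·4.252/42.923 + 51 ≈ 55.85 → 56.
Pittsburgh: 135.579 ∈ [87.387, 140.481] ↔ index [101, 150].
101 + (135.579−87.387)·(150−101)/(140.481−87.387) = 101 + 48.192·49/53.094 ≈ 145.48, so AQI = 145.
Tehran: 282.839 ∈ [260.608, 306.920] ↔ index [301, 500].
301 + (282.839−260.608)·(500−301)/(306.920−260.608) = 301 + 22.231·199/46.312 ≈ 396.53, so AQI = 397.
Phoenix: row 207.031–260.607 (AQI 201–300). (300−201)·(222.537−207.031)/(260.607−207.031) + 201 = 99·15.506/53.576 + 201 ≈ 229.65 → 230.
AQIs: Kathmandu=56, Pittsburgh=145, Tehran=397, Phoenix=230. Sum = 56 + 145 + 397 + 230 = 828.

828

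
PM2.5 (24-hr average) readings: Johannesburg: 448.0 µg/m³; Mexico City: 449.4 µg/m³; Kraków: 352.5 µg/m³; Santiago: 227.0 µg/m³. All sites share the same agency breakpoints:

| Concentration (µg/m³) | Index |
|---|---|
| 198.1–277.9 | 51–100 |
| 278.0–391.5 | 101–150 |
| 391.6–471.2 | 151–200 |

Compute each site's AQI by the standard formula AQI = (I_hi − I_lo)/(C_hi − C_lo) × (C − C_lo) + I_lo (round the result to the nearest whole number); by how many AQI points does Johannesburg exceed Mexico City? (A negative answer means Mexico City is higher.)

-1

Johannesburg: row 391.6–471.2 (AQI 151–200). (200−151)·(448.0−391.6)/(471.2−391.6) + 151 = 49·56.4/79.6 + 151 ≈ 185.72 → 186.
Mexico City: 449.4 lies in 391.6–471.2, so I_lo=151, I_hi=200, C_lo=391.6, C_hi=471.2.
(200−151)/(471.2−391.6) × (449.4−391.6) + 151 = 49/79.6 × 57.8 + 151 ≈ 186.58 → 187.
Kraków: 352.5 lies in 278.0–391.5, so I_lo=101, I_hi=150, C_lo=278.0, C_hi=391.5.
(150−101)/(391.5−278.0) × (352.5−278.0) + 101 = 49/113.5 × 74.5 + 101 ≈ 133.16 → 133.
Santiago: row 198.1–277.9 (AQI 51–100). (100−51)·(227.0−198.1)/(277.9−198.1) + 51 = 49·28.9/79.8 + 51 ≈ 68.75 → 69.
AQIs: Johannesburg=186, Mexico City=187, Kraków=133, Santiago=69. Johannesburg (186) − Mexico City (187) = -1.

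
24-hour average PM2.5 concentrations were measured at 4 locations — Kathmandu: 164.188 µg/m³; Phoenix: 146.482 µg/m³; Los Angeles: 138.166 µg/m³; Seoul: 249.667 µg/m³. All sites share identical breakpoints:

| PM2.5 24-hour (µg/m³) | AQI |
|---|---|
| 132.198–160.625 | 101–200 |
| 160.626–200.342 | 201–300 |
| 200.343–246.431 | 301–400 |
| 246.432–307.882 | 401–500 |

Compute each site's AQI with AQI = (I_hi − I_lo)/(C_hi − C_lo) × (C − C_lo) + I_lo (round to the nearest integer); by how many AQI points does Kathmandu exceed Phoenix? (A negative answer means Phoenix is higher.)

59

Kathmandu: 164.188 lies in 160.626–200.342, so I_lo=201, I_hi=300, C_lo=160.626, C_hi=200.342.
(300−201)/(200.342−160.626) × (164.188−160.626) + 201 = 99/39.716 × 3.562 + 201 ≈ 209.88 → 210.
Phoenix: 146.482 ∈ [132.198, 160.625] ↔ index [101, 200].
101 + (146.482−132.198)·(200−101)/(160.625−132.198) = 101 + 14.284·99/28.427 ≈ 150.75, so AQI = 151.
Los Angeles: row 132.198–160.625 (AQI 101–200). (200−101)·(138.166−132.198)/(160.625−132.198) + 101 = 99·5.968/28.427 + 101 ≈ 121.78 → 122.
Seoul: 249.667 lies in 246.432–307.882, so I_lo=401, I_hi=500, C_lo=246.432, C_hi=307.882.
(500−401)/(307.882−246.432) × (249.667−246.432) + 401 = 99/61.450 × 3.235 + 401 ≈ 406.21 → 406.
AQIs: Kathmandu=210, Phoenix=151, Los Angeles=122, Seoul=406. Kathmandu (210) − Phoenix (151) = 59.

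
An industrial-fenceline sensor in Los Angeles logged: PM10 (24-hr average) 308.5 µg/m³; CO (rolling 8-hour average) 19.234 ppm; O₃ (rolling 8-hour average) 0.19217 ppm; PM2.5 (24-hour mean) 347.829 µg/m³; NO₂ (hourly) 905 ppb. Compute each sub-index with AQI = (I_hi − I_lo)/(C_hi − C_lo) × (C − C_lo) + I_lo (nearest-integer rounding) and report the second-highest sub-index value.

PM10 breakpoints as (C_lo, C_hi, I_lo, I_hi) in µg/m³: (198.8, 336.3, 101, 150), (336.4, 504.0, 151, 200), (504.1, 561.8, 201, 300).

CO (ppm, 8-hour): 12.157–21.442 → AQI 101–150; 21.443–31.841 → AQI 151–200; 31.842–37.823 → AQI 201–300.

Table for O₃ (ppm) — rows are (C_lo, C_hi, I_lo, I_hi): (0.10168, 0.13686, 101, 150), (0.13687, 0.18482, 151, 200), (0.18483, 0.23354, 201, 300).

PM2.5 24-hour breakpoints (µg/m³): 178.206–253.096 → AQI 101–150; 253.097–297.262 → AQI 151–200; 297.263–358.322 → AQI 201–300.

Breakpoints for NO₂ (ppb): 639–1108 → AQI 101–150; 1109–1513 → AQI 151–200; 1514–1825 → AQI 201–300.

216

PM10: row 198.8–336.3 (AQI 101–150). (150−101)·(308.5−198.8)/(336.3−198.8) + 101 = 49·109.7/137.5 + 101 ≈ 140.09 → 140.
CO 19.234: bracket 12.157–21.442 → index 101–150; slope 49/9.285, offset 7.077.
AQI = 101 + 49/9.285·7.077 ≈ 138.35 ⇒ 138.
O₃ 0.19217: bracket 0.18483–0.23354 → index 201–300; slope 99/0.04871, offset 0.00734.
AQI = 201 + 99/0.04871·0.00734 ≈ 215.92 ⇒ 216.
PM2.5 347.829: bracket 297.263–358.322 → index 201–300; slope 99/61.059, offset 50.566.
AQI = 201 + 99/61.059·50.566 ≈ 282.99 ⇒ 283.
NO₂: row 639–1108 (AQI 101–150). (150−101)·(905−639)/(1108−639) + 101 = 49·266/469 + 101 ≈ 128.79 → 129.
Sub-indices: PM10→140, CO→138, O₃→216, PM2.5→283, NO₂→129. Ranked high→low: 283, 216, 140, 138, 129. Second-highest sub-index = 216.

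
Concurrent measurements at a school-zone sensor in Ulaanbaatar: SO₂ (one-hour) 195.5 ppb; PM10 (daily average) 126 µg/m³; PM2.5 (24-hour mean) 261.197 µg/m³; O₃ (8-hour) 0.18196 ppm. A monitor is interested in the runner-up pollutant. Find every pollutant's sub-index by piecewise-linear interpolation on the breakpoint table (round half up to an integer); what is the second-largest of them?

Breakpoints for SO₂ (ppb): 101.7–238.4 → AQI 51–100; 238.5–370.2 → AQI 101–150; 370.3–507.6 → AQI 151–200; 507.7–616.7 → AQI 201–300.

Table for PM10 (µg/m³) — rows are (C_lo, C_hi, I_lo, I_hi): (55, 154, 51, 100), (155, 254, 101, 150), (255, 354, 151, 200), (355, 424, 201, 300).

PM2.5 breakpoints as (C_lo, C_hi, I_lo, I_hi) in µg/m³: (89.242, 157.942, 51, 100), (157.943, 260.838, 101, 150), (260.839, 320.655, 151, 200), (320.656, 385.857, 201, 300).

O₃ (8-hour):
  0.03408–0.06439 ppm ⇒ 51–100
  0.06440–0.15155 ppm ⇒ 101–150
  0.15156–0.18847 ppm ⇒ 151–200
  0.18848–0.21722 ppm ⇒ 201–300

151

SO₂: row 101.7–238.4 (AQI 51–100). (100−51)·(195.5−101.7)/(238.4−101.7) + 51 = 49·93.8/136.7 + 51 ≈ 84.62 → 85.
PM10: row 55–154 (AQI 51–100). (100−51)·(126−55)/(154−55) + 51 = 49·71/99 + 51 ≈ 86.14 → 86.
PM2.5: 261.197 lies in 260.839–320.655, so I_lo=151, I_hi=200, C_lo=260.839, C_hi=320.655.
(200−151)/(320.655−260.839) × (261.197−260.839) + 151 = 49/59.816 × 0.358 + 151 ≈ 151.29 → 151.
O₃: 0.18196 lies in 0.15156–0.18847, so I_lo=151, I_hi=200, C_lo=0.15156, C_hi=0.18847.
(200−151)/(0.18847−0.15156) × (0.18196−0.15156) + 151 = 49/0.03691 × 0.03040 + 151 ≈ 191.36 → 191.
Sub-indices: SO₂→85, PM10→86, PM2.5→151, O₃→191. Ranked high→low: 191, 151, 86, 85. Second-highest sub-index = 151.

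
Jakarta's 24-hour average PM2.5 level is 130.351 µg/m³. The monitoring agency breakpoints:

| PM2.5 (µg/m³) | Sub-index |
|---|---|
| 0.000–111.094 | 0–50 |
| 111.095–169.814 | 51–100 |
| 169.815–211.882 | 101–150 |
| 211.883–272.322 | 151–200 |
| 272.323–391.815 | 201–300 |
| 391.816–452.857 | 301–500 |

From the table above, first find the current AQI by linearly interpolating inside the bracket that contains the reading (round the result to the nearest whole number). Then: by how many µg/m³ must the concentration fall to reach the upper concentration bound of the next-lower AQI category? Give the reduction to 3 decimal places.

19.257

PM2.5: 130.351 lies in 111.095–169.814, so I_lo=51, I_hi=100, C_lo=111.095, C_hi=169.814.
(100−51)/(169.814−111.095) × (130.351−111.095) + 51 = 49/58.719 × 19.256 + 51 ≈ 67.07 → 67.
Current AQI 67 is in the Moderate range (51–100). The next-lower category tops out at AQI 50, whose upper concentration bound is 111.094 µg/m³.
Reduction needed = 130.351 − 111.094 = 19.257 µg/m³.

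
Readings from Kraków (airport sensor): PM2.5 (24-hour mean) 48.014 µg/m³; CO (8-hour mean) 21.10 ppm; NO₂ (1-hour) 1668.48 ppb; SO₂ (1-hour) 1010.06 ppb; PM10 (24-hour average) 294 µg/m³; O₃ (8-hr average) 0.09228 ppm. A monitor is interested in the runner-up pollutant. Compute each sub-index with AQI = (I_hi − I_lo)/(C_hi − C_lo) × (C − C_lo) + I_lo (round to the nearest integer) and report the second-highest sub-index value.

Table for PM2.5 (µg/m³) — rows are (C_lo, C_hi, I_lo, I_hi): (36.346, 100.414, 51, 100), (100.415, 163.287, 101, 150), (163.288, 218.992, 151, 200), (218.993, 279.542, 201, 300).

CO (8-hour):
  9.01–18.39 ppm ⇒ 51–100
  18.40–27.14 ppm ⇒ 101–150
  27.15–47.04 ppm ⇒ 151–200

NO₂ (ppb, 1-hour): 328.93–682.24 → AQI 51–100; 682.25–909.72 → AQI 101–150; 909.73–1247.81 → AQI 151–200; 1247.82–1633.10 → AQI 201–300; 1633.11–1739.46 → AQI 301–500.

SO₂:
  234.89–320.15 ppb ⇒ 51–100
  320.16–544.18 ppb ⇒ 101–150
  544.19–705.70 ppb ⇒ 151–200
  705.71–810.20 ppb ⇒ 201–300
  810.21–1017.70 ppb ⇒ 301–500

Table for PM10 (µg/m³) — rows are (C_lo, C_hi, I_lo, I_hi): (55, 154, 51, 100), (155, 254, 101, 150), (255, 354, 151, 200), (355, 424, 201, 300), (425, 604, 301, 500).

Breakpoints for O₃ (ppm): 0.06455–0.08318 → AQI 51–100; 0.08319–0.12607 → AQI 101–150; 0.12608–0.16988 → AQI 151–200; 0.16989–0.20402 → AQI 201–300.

PM2.5 48.014: bracket 36.346–100.414 → index 51–100; slope 49/64.068, offset 11.668.
AQI = 51 + 49/64.068·11.668 ≈ 59.92 ⇒ 60.
CO: 21.10 lies in 18.40–27.14, so I_lo=101, I_hi=150, C_lo=18.40, C_hi=27.14.
(150−101)/(27.14−18.40) × (21.10−18.40) + 101 = 49/8.74 × 2.70 + 101 ≈ 116.14 → 116.
NO₂: 1668.48 lies in 1633.11–1739.46, so I_lo=301, I_hi=500, C_lo=1633.11, C_hi=1739.46.
(500−301)/(1739.46−1633.11) × (1668.48−1633.11) + 301 = 199/106.35 × 35.37 + 301 ≈ 367.18 → 367.
SO₂ 1010.06: bracket 810.21–1017.70 → index 301–500; slope 199/207.49, offset 199.85.
AQI = 301 + 199/207.49·199.85 ≈ 492.67 ⇒ 493.
PM10: 294 lies in 255–354, so I_lo=151, I_hi=200, C_lo=255, C_hi=354.
(200−151)/(354−255) × (294−255) + 151 = 49/99 × 39 + 151 ≈ 170.30 → 170.
O₃ 0.09228: bracket 0.08319–0.12607 → index 101–150; slope 49/0.04288, offset 0.00909.
AQI = 101 + 49/0.04288·0.00909 ≈ 111.39 ⇒ 111.
Sub-indices: PM2.5→60, CO→116, NO₂→367, SO₂→493, PM10→170, O₃→111. Ranked high→low: 493, 367, 170, 116, 111, 60. Second-highest sub-index = 367.

367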